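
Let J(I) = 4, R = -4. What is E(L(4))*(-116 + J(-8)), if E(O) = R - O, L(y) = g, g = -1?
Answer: 336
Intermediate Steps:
L(y) = -1
E(O) = -4 - O
E(L(4))*(-116 + J(-8)) = (-4 - 1*(-1))*(-116 + 4) = (-4 + 1)*(-112) = -3*(-112) = 336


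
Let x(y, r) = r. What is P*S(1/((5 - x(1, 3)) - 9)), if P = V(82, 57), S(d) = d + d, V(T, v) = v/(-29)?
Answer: 114/203 ≈ 0.56158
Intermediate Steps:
V(T, v) = -v/29 (V(T, v) = v*(-1/29) = -v/29)
S(d) = 2*d
P = -57/29 (P = -1/29*57 = -57/29 ≈ -1.9655)
P*S(1/((5 - x(1, 3)) - 9)) = -114/(29*((5 - 1*3) - 9)) = -114/(29*((5 - 3) - 9)) = -114/(29*(2 - 9)) = -114/(29*(-7)) = -114*(-1)/(29*7) = -57/29*(-2/7) = 114/203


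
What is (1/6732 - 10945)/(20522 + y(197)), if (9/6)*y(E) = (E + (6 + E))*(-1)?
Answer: -73681739/136358904 ≈ -0.54035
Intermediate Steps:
y(E) = -4 - 4*E/3 (y(E) = 2*((E + (6 + E))*(-1))/3 = 2*((6 + 2*E)*(-1))/3 = 2*(-6 - 2*E)/3 = -4 - 4*E/3)
(1/6732 - 10945)/(20522 + y(197)) = (1/6732 - 10945)/(20522 + (-4 - 4/3*197)) = (1/6732 - 10945)/(20522 + (-4 - 788/3)) = -73681739/(6732*(20522 - 800/3)) = -73681739/(6732*60766/3) = -73681739/6732*3/60766 = -73681739/136358904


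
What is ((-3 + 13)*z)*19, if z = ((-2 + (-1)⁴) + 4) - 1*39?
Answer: -6840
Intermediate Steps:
z = -36 (z = ((-2 + 1) + 4) - 39 = (-1 + 4) - 39 = 3 - 39 = -36)
((-3 + 13)*z)*19 = ((-3 + 13)*(-36))*19 = (10*(-36))*19 = -360*19 = -6840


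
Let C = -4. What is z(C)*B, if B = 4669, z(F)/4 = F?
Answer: -74704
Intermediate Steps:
z(F) = 4*F
z(C)*B = (4*(-4))*4669 = -16*4669 = -74704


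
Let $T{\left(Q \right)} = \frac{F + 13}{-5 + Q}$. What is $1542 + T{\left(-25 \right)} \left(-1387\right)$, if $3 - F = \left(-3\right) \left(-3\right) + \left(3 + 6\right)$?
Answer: $\frac{21743}{15} \approx 1449.5$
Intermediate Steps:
$F = -15$ ($F = 3 - \left(\left(-3\right) \left(-3\right) + \left(3 + 6\right)\right) = 3 - \left(9 + 9\right) = 3 - 18 = -15$)
$T{\left(Q \right)} = - \frac{2}{-5 + Q}$ ($T{\left(Q \right)} = \frac{-15 + 13}{-5 + Q} = - \frac{2}{-5 + Q}$)
$1542 + T{\left(-25 \right)} \left(-1387\right) = 1542 + - \frac{2}{-5 - 25} \left(-1387\right) = 1542 + - \frac{2}{-30} \left(-1387\right) = 1542 + \left(-2\right) \left(- \frac{1}{30}\right) \left(-1387\right) = 1542 + \frac{1}{15} \left(-1387\right) = 1542 - \frac{1387}{15} = \frac{21743}{15}$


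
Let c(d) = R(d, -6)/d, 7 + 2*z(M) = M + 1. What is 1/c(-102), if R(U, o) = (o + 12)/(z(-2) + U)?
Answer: 1802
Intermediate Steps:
z(M) = -3 + M/2 (z(M) = -7/2 + (M + 1)/2 = -7/2 + (1 + M)/2 = -7/2 + (½ + M/2) = -3 + M/2)
R(U, o) = (12 + o)/(-4 + U) (R(U, o) = (o + 12)/((-3 + (½)*(-2)) + U) = (12 + o)/((-3 - 1) + U) = (12 + o)/(-4 + U))
c(d) = 6/(d*(-4 + d)) (c(d) = ((12 - 6)/(-4 + d))/d = (6/(-4 + d))/d = 6/(d*(-4 + d)))
1/c(-102) = 1/(6/(-102*(-4 - 102))) = 1/(6*(-1/102)/(-106)) = 1/(6*(-1/102)*(-1/106)) = 1/(1/1802) = 1802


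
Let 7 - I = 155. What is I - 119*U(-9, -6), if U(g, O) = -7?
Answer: 685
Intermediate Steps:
I = -148 (I = 7 - 1*155 = 7 - 155 = -148)
I - 119*U(-9, -6) = -148 - 119*(-7) = -148 + 833 = 685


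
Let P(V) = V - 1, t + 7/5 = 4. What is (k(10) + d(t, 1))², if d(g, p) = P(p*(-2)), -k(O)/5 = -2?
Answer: 49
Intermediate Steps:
t = 13/5 (t = -7/5 + 4 = 13/5 ≈ 2.6000)
k(O) = 10 (k(O) = -5*(-2) = 10)
P(V) = -1 + V
d(g, p) = -1 - 2*p (d(g, p) = -1 + p*(-2) = -1 - 2*p)
(k(10) + d(t, 1))² = (10 + (-1 - 2*1))² = (10 + (-1 - 2))² = (10 - 3)² = 7² = 49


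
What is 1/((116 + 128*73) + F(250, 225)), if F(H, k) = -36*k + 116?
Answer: 1/1476 ≈ 0.00067751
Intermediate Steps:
F(H, k) = 116 - 36*k
1/((116 + 128*73) + F(250, 225)) = 1/((116 + 128*73) + (116 - 36*225)) = 1/((116 + 9344) + (116 - 8100)) = 1/(9460 - 7984) = 1/1476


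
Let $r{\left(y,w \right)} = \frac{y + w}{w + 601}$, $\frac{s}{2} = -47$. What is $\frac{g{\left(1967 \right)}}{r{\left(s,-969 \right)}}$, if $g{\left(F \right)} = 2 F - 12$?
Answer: $\frac{1443296}{1063} \approx 1357.8$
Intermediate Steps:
$s = -94$ ($s = 2 \left(-47\right) = -94$)
$g{\left(F \right)} = -12 + 2 F$
$r{\left(y,w \right)} = \frac{w + y}{601 + w}$
$\frac{g{\left(1967 \right)}}{r{\left(s,-969 \right)}} = \frac{-12 + 2 \cdot 1967}{\frac{1}{601 - 969} \left(-969 - 94\right)} = \frac{-12 + 3934}{\frac{1}{-368} \left(-1063\right)} = \frac{3922}{\left(- \frac{1}{368}\right) \left(-1063\right)} = \frac{3922}{\frac{1063}{368}} = 3922 \cdot \frac{368}{1063} = \frac{1443296}{1063}$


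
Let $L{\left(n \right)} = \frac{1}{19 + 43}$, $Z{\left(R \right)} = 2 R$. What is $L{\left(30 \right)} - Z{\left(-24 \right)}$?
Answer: $\frac{2977}{62} \approx 48.016$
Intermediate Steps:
$L{\left(n \right)} = \frac{1}{62}$
$L{\left(30 \right)} - Z{\left(-24 \right)} = \frac{1}{62} - 2 \left(-24\right) = \frac{1}{62} - -48 = \frac{1}{62} + 48 = \frac{2977}{62}$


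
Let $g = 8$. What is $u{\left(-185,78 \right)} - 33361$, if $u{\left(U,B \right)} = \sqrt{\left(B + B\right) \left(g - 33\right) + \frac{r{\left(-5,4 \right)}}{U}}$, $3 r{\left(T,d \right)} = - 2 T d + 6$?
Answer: $-33361 + \frac{i \sqrt{1201323030}}{555} \approx -33361.0 + 62.451 i$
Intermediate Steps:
$r{\left(T,d \right)} = 2 - \frac{2 T d}{3}$ ($r{\left(T,d \right)} = \frac{- 2 T d + 6}{3} = \frac{6 - 2 T d}{3} = 2 - \frac{2 T d}{3}$)
$u{\left(U,B \right)} = \sqrt{- 50 B + \frac{46}{3 U}}$ ($u{\left(U,B \right)} = \sqrt{\left(B + B\right) \left(8 - 33\right) + \frac{2 - \left(- \frac{10}{3}\right) 4}{U}} = \sqrt{2 B \left(-25\right) + \frac{2 + \frac{40}{3}}{U}} = \sqrt{- 50 B + \frac{46}{3 U}}$)
$u{\left(-185,78 \right)} - 33361 = \frac{\sqrt{\left(-450\right) 78 + \frac{138}{-185}}}{3} - 33361 = \frac{\sqrt{-35100 + 138 \left(- \frac{1}{185}\right)}}{3} - 33361 = \frac{\sqrt{-35100 - \frac{138}{185}}}{3} - 33361 = \frac{\sqrt{- \frac{6493638}{185}}}{3} - 33361 = \frac{\frac{1}{185} i \sqrt{1201323030}}{3} - 33361 = \frac{i \sqrt{1201323030}}{555} - 33361 = -33361 + \frac{i \sqrt{1201323030}}{555}$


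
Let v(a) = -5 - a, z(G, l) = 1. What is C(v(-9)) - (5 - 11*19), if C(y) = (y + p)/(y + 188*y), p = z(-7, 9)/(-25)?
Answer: 428411/2100 ≈ 204.01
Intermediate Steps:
p = -1/25 (p = 1/(-25) = 1*(-1/25) = -1/25 ≈ -0.040000)
C(y) = (-1/25 + y)/(189*y) (C(y) = (y - 1/25)/(y + 188*y) = (-1/25 + y)/((189*y)) = (-1/25 + y)*(1/(189*y)) = (-1/25 + y)/(189*y))
C(v(-9)) - (5 - 11*19) = (-1 + 25*(-5 - 1*(-9)))/(4725*(-5 - 1*(-9))) - (5 - 11*19) = (-1 + 25*(-5 + 9))/(4725*(-5 + 9)) - (5 - 209) = (1/4725)*(-1 + 25*4)/4 - 1*(-204) = (1/4725)*(¼)*(-1 + 100) + 204 = (1/4725)*(¼)*99 + 204 = 11/2100 + 204 = 428411/2100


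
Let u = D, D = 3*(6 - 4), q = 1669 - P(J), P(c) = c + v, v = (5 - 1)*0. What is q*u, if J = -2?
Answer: 10026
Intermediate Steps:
v = 0 (v = 4*0 = 0)
P(c) = c (P(c) = c + 0 = c)
q = 1671 (q = 1669 - 1*(-2) = 1669 + 2 = 1671)
D = 6 (D = 3*2 = 6)
u = 6
q*u = 1671*6 = 10026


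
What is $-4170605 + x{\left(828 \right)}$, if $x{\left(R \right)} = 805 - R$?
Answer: $-4170628$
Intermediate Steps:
$-4170605 + x{\left(828 \right)} = -4170605 + \left(805 - 828\right) = -4170605 - 23 = -4170628$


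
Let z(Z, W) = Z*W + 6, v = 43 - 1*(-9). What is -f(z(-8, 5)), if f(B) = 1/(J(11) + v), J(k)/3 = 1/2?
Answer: -2/107 ≈ -0.018692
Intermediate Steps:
J(k) = 3/2
v = 52 (v = 43 + 9 = 52)
z(Z, W) = 6 + W*Z (z(Z, W) = W*Z + 6 = 6 + W*Z)
f(B) = 2/107 (f(B) = 1/(3/2 + 52) = 1/(107/2) = 2/107)
-f(z(-8, 5)) = -1*2/107 = -2/107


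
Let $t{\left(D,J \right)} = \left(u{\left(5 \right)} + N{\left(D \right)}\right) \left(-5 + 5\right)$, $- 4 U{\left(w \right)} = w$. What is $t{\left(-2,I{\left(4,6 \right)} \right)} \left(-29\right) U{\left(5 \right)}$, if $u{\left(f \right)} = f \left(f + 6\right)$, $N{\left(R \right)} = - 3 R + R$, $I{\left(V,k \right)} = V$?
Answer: $0$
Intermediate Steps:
$U{\left(w \right)} = - \frac{w}{4}$
$N{\left(R \right)} = - 2 R$
$u{\left(f \right)} = f \left(6 + f\right)$
$t{\left(D,J \right)} = 0$ ($t{\left(D,J \right)} = \left(5 \left(6 + 5\right) - 2 D\right) \left(-5 + 5\right) = \left(5 \cdot 11 - 2 D\right) 0 = \left(55 - 2 D\right) 0 = 0$)
$t{\left(-2,I{\left(4,6 \right)} \right)} \left(-29\right) U{\left(5 \right)} = 0 \left(-29\right) \left(\left(- \frac{1}{4}\right) 5\right) = 0 \left(- \frac{5}{4}\right) = 0$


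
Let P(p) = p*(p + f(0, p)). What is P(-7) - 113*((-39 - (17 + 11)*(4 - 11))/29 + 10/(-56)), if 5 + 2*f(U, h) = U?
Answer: -426365/812 ≈ -525.08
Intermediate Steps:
f(U, h) = -5/2 + U/2
P(p) = p*(-5/2 + p) (P(p) = p*(p + (-5/2 + (1/2)*0)) = p*(p + (-5/2 + 0)) = p*(p - 5/2) = p*(-5/2 + p))
P(-7) - 113*((-39 - (17 + 11)*(4 - 11))/29 + 10/(-56)) = (1/2)*(-7)*(-5 + 2*(-7)) - 113*((-39 - (17 + 11)*(4 - 11))/29 + 10/(-56)) = (1/2)*(-7)*(-5 - 14) - 113*((-39 - 28*(-7))*(1/29) + 10*(-1/56)) = (1/2)*(-7)*(-19) - 113*((-39 - 1*(-196))*(1/29) - 5/28) = 133/2 - 113*((-39 + 196)*(1/29) - 5/28) = 133/2 - 113*(157*(1/29) - 5/28) = 133/2 - 113*(157/29 - 5/28) = 133/2 - 113*4251/812 = 133/2 - 480363/812 = -426365/812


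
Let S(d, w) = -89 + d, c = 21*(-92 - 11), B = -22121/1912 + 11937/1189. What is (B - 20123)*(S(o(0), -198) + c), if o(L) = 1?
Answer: 102984291287839/2273368 ≈ 4.5300e+7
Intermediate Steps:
B = -3478325/2273368 (B = -22121*1/1912 + 11937*(1/1189) = -22121/1912 + 11937/1189 = -3478325/2273368 ≈ -1.5300)
c = -2163 (c = 21*(-103) = -2163)
(B - 20123)*(S(o(0), -198) + c) = (-3478325/2273368 - 20123)*((-89 + 1) - 2163) = -45750462589*(-88 - 2163)/2273368 = -45750462589/2273368*(-2251) = 102984291287839/2273368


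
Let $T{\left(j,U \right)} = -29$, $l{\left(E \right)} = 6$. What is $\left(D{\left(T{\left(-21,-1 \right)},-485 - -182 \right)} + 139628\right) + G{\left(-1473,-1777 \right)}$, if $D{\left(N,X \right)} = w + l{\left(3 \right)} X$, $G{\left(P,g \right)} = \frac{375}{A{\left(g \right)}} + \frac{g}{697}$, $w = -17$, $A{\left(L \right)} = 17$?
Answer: $\frac{96055319}{697} \approx 1.3781 \cdot 10^{5}$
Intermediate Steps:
$G{\left(P,g \right)} = \frac{375}{17} + \frac{g}{697}$
$D{\left(N,X \right)} = -17 + 6 X$
$\left(D{\left(T{\left(-21,-1 \right)},-485 - -182 \right)} + 139628\right) + G{\left(-1473,-1777 \right)} = \left(\left(-17 + 6 \left(-485 - -182\right)\right) + 139628\right) + \left(\frac{375}{17} + \frac{1}{697} \left(-1777\right)\right) = \left(\left(-17 + 6 \left(-485 + 182\right)\right) + 139628\right) + \left(\frac{375}{17} - \frac{1777}{697}\right) = \left(\left(-17 + 6 \left(-303\right)\right) + 139628\right) + \frac{13598}{697} = \left(\left(-17 - 1818\right) + 139628\right) + \frac{13598}{697} = \left(-1835 + 139628\right) + \frac{13598}{697} = 137793 + \frac{13598}{697} = \frac{96055319}{697}$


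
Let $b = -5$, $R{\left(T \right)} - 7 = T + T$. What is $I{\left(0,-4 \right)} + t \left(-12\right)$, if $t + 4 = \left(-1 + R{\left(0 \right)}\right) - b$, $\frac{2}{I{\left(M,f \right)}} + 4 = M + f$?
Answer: $- \frac{337}{4} \approx -84.25$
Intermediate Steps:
$R{\left(T \right)} = 7 + 2 T$ ($R{\left(T \right)} = 7 + \left(T + T\right) = 7 + 2 T$)
$I{\left(M,f \right)} = \frac{2}{-4 + M + f}$ ($I{\left(M,f \right)} = \frac{2}{-4 + \left(M + f\right)} = \frac{2}{-4 + M + f}$)
$t = 7$ ($t = -4 + \left(\left(-1 + \left(7 + 2 \cdot 0\right)\right) - -5\right) = -4 + \left(\left(-1 + \left(7 + 0\right)\right) + 5\right) = -4 + \left(\left(-1 + 7\right) + 5\right) = -4 + \left(6 + 5\right) = -4 + 11 = 7$)
$I{\left(0,-4 \right)} + t \left(-12\right) = \frac{2}{-4 + 0 - 4} + 7 \left(-12\right) = \frac{2}{-8} - 84 = 2 \left(- \frac{1}{8}\right) - 84 = - \frac{1}{4} - 84 = - \frac{337}{4}$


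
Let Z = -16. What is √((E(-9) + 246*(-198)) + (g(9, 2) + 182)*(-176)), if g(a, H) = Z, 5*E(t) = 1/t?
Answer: 13*I*√103745/15 ≈ 279.15*I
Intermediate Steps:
E(t) = 1/(5*t)
g(a, H) = -16
√((E(-9) + 246*(-198)) + (g(9, 2) + 182)*(-176)) = √(((⅕)/(-9) + 246*(-198)) + (-16 + 182)*(-176)) = √(((⅕)*(-⅑) - 48708) + 166*(-176)) = √((-1/45 - 48708) - 29216) = √(-2191861/45 - 29216) = √(-3506581/45) = 13*I*√103745/15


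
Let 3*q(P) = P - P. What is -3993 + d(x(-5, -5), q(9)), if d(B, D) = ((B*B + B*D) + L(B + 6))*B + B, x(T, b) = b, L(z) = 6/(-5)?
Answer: -4117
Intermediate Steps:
L(z) = -6/5 (L(z) = 6*(-⅕) = -6/5)
q(P) = 0 (q(P) = (P - P)/3 = (⅓)*0 = 0)
d(B, D) = B + B*(-6/5 + B² + B*D) (d(B, D) = ((B*B + B*D) - 6/5)*B + B = ((B² + B*D) - 6/5)*B + B = (-6/5 + B² + B*D)*B + B = B*(-6/5 + B² + B*D) + B = B + B*(-6/5 + B² + B*D))
-3993 + d(x(-5, -5), q(9)) = -3993 - 5*(-⅕ + (-5)² - 5*0) = -3993 - 5*(-⅕ + 25 + 0) = -3993 - 5*124/5 = -3993 - 124 = -4117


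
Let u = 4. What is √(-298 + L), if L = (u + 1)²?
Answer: I*√273 ≈ 16.523*I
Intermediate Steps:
L = 25 (L = (4 + 1)² = 5² = 25)
√(-298 + L) = √(-298 + 25) = √(-273) = I*√273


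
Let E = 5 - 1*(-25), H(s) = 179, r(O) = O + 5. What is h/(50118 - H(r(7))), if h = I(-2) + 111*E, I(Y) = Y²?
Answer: 3334/49939 ≈ 0.066761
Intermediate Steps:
r(O) = 5 + O
E = 30 (E = 5 + 25 = 30)
h = 3334 (h = (-2)² + 111*30 = 4 + 3330 = 3334)
h/(50118 - H(r(7))) = 3334/(50118 - 1*179) = 3334/(50118 - 179) = 3334/49939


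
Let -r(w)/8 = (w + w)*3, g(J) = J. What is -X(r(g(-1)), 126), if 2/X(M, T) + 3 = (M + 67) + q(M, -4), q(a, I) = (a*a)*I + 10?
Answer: 1/4547 ≈ 0.00021993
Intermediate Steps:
q(a, I) = 10 + I*a² (q(a, I) = a²*I + 10 = I*a² + 10 = 10 + I*a²)
r(w) = -48*w (r(w) = -8*(w + w)*3 = -8*2*w*3 = -48*w)
X(M, T) = 2/(74 + M - 4*M²) (X(M, T) = 2/(-3 + ((M + 67) + (10 - 4*M²))) = 2/(-3 + ((67 + M) + (10 - 4*M²))) = 2/(-3 + (77 + M - 4*M²)) = 2/(74 + M - 4*M²))
-X(r(g(-1)), 126) = -2/(74 - 48*(-1) - 4*(-48*(-1))²) = -2/(74 + 48 - 4*48²) = -2/(74 + 48 - 4*2304) = -2/(74 + 48 - 9216) = -2/(-9094) = -2*(-1)/9094 = -1*(-1/4547) = 1/4547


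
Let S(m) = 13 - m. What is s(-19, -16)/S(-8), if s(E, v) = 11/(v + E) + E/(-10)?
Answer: 37/490 ≈ 0.075510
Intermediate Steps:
s(E, v) = 11/(E + v) - E/10 (s(E, v) = 11/(E + v) + E*(-1/10) = 11/(E + v) - E/10)
s(-19, -16)/S(-8) = ((110 - 1*(-19)**2 - 1*(-19)*(-16))/(10*(-19 - 16)))/(13 - 1*(-8)) = ((1/10)*(110 - 1*361 - 304)/(-35))/(13 + 8) = ((1/10)*(-1/35)*(110 - 361 - 304))/21 = ((1/10)*(-1/35)*(-555))*(1/21) = (111/70)*(1/21) = 37/490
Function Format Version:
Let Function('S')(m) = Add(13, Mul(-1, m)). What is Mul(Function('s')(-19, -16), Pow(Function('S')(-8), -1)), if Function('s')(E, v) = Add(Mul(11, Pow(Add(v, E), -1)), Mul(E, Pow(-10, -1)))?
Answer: Rational(37, 490) ≈ 0.075510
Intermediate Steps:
Function('s')(E, v) = Add(Mul(11, Pow(Add(E, v), -1)), Mul(Rational(-1, 10), E)) (Function('s')(E, v) = Add(Mul(11, Pow(Add(E, v), -1)), Mul(E, Rational(-1, 10))) = Add(Mul(11, Pow(Add(E, v), -1)), Mul(Rational(-1, 10), E)))
Mul(Function('s')(-19, -16), Pow(Function('S')(-8), -1)) = Mul(Mul(Rational(1, 10), Pow(Add(-19, -16), -1), Add(110, Mul(-1, Pow(-19, 2)), Mul(-1, -19, -16))), Pow(Add(13, Mul(-1, -8)), -1)) = Mul(Mul(Rational(1, 10), Pow(-35, -1), Add(110, Mul(-1, 361), -304)), Pow(Add(13, 8), -1)) = Mul(Mul(Rational(1, 10), Rational(-1, 35), Add(110, -361, -304)), Pow(21, -1)) = Mul(Mul(Rational(1, 10), Rational(-1, 35), -555), Rational(1, 21)) = Mul(Rational(111, 70), Rational(1, 21)) = Rational(37, 490)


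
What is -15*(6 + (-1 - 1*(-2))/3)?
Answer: -95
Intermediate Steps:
-15*(6 + (-1 - 1*(-2))/3) = -15*(6 + (-1 + 2)*(⅓)) = -15*(6 + 1*(⅓)) = -15*(6 + ⅓) = -15*19/3 = -95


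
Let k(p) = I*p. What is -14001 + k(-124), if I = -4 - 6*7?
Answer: -8297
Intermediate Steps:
I = -46 (I = -4 - 42 = -46)
k(p) = -46*p
-14001 + k(-124) = -14001 - 46*(-124) = -14001 + 5704 = -8297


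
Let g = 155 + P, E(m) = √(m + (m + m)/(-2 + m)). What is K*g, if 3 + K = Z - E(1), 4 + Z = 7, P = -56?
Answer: -99*I ≈ -99.0*I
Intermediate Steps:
Z = 3 (Z = -4 + 7 = 3)
E(m) = √(m + 2*m/(-2 + m)) (E(m) = √(m + (2*m)/(-2 + m)) = √(m + 2*m/(-2 + m)))
g = 99 (g = 155 - 56 = 99)
K = -I (K = -3 + (3 - √(1²/(-2 + 1))) = -3 + (3 - √(1/(-1))) = -3 + (3 - √(1*(-1))) = -3 + (3 - √(-1)) = -3 + (3 - I) = -I ≈ -1.0*I)
K*g = -I*99 = -99*I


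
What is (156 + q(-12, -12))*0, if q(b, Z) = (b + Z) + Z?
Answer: 0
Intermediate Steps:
q(b, Z) = b + 2*Z (q(b, Z) = (Z + b) + Z = b + 2*Z)
(156 + q(-12, -12))*0 = (156 + (-12 + 2*(-12)))*0 = (156 + (-12 - 24))*0 = (156 - 36)*0 = 120*0 = 0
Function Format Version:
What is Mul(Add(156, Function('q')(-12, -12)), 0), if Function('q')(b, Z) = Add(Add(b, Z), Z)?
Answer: 0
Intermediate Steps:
Function('q')(b, Z) = Add(b, Mul(2, Z)) (Function('q')(b, Z) = Add(Add(Z, b), Z) = Add(b, Mul(2, Z)))
Mul(Add(156, Function('q')(-12, -12)), 0) = Mul(Add(156, Add(-12, Mul(2, -12))), 0) = Mul(Add(156, Add(-12, -24)), 0) = Mul(Add(156, -36), 0) = Mul(120, 0) = 0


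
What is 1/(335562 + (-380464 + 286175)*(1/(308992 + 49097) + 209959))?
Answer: -358089/7088904802440710 ≈ -5.0514e-11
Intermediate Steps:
1/(335562 + (-380464 + 286175)*(1/(308992 + 49097) + 209959)) = 1/(335562 - 94289*(1/358089 + 209959)) = 1/(335562 - 94289*75184008352/358089) = 1/(335562 - 7089024963501728/358089) = 1/(-7088904802440710/358089) = -358089/7088904802440710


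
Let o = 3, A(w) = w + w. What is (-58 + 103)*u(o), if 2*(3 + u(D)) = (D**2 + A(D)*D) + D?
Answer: 540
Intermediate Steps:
A(w) = 2*w
u(D) = -3 + D/2 + 3*D**2/2 (u(D) = -3 + ((D**2 + (2*D)*D) + D)/2 = -3 + ((D**2 + 2*D**2) + D)/2 = -3 + (3*D**2 + D)/2 = -3 + (D + 3*D**2)/2 = -3 + (D/2 + 3*D**2/2) = -3 + D/2 + 3*D**2/2)
(-58 + 103)*u(o) = (-58 + 103)*(-3 + (1/2)*3 + (3/2)*3**2) = 45*(-3 + 3/2 + (3/2)*9) = 45*(-3 + 3/2 + 27/2) = 45*12 = 540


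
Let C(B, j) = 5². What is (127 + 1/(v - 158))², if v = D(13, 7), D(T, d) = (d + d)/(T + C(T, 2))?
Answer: 144663079716/8970025 ≈ 16127.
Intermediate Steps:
C(B, j) = 25
D(T, d) = 2*d/(25 + T) (D(T, d) = (d + d)/(T + 25) = (2*d)/(25 + T) = 2*d/(25 + T))
v = 7/19 (v = 2*7/(25 + 13) = 2*7/38 = 2*7*(1/38) = 7/19 ≈ 0.36842)
(127 + 1/(v - 158))² = (127 + 1/(7/19 - 158))² = (127 + 1/(-2995/19))² = (127 - 19/2995)² = (380346/2995)² = 144663079716/8970025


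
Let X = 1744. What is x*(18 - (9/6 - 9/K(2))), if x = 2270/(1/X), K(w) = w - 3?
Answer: 29691600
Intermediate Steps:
K(w) = -3 + w
x = 3958880 (x = 2270/(1/1744) = 2270*1744 = 3958880)
x*(18 - (9/6 - 9/K(2))) = 3958880*(18 - (9/6 - 9/(-3 + 2))) = 3958880*(18 - (9*(⅙) - 9/(-1))) = 3958880*(18 - (3/2 - 9*(-1))) = 3958880*(18 - (3/2 + 9)) = 3958880*(18 - 1*21/2) = 3958880*(18 - 21/2) = 3958880*(15/2) = 29691600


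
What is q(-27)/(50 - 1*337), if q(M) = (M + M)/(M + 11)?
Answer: -27/2296 ≈ -0.011760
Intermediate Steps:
q(M) = 2*M/(11 + M) (q(M) = (2*M)/(11 + M) = 2*M/(11 + M))
q(-27)/(50 - 1*337) = (2*(-27)/(11 - 27))/(50 - 1*337) = (2*(-27)/(-16))/(50 - 337) = (2*(-27)*(-1/16))/(-287) = (27/8)*(-1/287) = -27/2296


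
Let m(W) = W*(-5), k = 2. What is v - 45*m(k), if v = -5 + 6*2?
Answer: 457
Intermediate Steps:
v = 7 (v = -5 + 12 = 7)
m(W) = -5*W
v - 45*m(k) = 7 - (-225)*2 = 7 - 45*(-10) = 7 + 450 = 457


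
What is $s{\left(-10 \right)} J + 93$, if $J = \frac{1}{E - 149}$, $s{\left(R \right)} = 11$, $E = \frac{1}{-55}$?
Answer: $\frac{761623}{8196} \approx 92.926$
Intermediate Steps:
$E = - \frac{1}{55} \approx -0.018182$
$J = - \frac{55}{8196}$ ($J = \frac{1}{- \frac{1}{55} - 149} = \frac{1}{- \frac{8196}{55}} = - \frac{55}{8196} \approx -0.0067106$)
$s{\left(-10 \right)} J + 93 = 11 \left(- \frac{55}{8196}\right) + 93 = - \frac{605}{8196} + 93 = \frac{761623}{8196}$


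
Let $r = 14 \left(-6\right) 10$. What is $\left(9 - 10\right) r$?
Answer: $840$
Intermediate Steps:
$r = -840$ ($r = \left(-84\right) 10 = -840$)
$\left(9 - 10\right) r = \left(9 - 10\right) \left(-840\right) = \left(-1\right) \left(-840\right) = 840$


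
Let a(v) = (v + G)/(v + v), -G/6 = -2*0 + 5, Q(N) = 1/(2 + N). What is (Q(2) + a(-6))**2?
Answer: 169/16 ≈ 10.563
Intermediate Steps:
G = -30 (G = -6*(-2*0 + 5) = -6*(0 + 5) = -6*5 = -30)
a(v) = (-30 + v)/(2*v) (a(v) = (v - 30)/(v + v) = (-30 + v)/((2*v)) = (-30 + v)*(1/(2*v)) = (-30 + v)/(2*v))
(Q(2) + a(-6))**2 = (1/(2 + 2) + (1/2)*(-30 - 6)/(-6))**2 = (1/4 + (1/2)*(-1/6)*(-36))**2 = (1/4 + 3)**2 = (13/4)**2 = 169/16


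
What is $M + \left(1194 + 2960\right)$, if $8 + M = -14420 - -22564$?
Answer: $12290$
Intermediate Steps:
$M = 8136$ ($M = -8 - -8144 = -8 + \left(-14420 + 22564\right) = -8 + 8144 = 8136$)
$M + \left(1194 + 2960\right) = 8136 + \left(1194 + 2960\right) = 8136 + 4154 = 12290$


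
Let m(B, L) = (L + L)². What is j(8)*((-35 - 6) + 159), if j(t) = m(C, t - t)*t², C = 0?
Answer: 0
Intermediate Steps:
m(B, L) = 4*L² (m(B, L) = (2*L)² = 4*L²)
j(t) = 0 (j(t) = (4*(t - t)²)*t² = (4*0²)*t² = (4*0)*t² = 0*t² = 0)
j(8)*((-35 - 6) + 159) = 0*((-35 - 6) + 159) = 0*(-41 + 159) = 0*118 = 0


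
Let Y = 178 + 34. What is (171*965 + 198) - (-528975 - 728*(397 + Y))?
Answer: 1137540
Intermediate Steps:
Y = 212
(171*965 + 198) - (-528975 - 728*(397 + Y)) = (171*965 + 198) - (-528975 - 728*(397 + 212)) = (165015 + 198) - (-528975 - 728*609) = 165213 - (-528975 - 1*443352) = 165213 - (-528975 - 443352) = 165213 - 1*(-972327) = 165213 + 972327 = 1137540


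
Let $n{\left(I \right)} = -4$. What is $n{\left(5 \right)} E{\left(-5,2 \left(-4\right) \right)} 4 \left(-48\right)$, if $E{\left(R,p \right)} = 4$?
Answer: $3072$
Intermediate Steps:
$n{\left(5 \right)} E{\left(-5,2 \left(-4\right) \right)} 4 \left(-48\right) = \left(-4\right) 4 \cdot 4 \left(-48\right) = \left(-16\right) 4 \left(-48\right) = \left(-64\right) \left(-48\right) = 3072$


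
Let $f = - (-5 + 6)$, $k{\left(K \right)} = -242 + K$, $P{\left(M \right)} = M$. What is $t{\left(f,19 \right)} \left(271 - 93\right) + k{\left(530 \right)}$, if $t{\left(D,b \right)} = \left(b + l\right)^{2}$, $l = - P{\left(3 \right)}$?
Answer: $45856$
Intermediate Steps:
$l = -3$ ($l = \left(-1\right) 3 = -3$)
$f = -1$ ($f = \left(-1\right) 1 = -1$)
$t{\left(D,b \right)} = \left(-3 + b\right)^{2}$ ($t{\left(D,b \right)} = \left(b - 3\right)^{2} = \left(-3 + b\right)^{2}$)
$t{\left(f,19 \right)} \left(271 - 93\right) + k{\left(530 \right)} = \left(-3 + 19\right)^{2} \left(271 - 93\right) + \left(-242 + 530\right) = 16^{2} \cdot 178 + 288 = 256 \cdot 178 + 288 = 45568 + 288 = 45856$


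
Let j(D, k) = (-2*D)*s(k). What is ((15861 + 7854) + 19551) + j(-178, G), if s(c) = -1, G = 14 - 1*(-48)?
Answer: 42910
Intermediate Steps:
G = 62 (G = 14 + 48 = 62)
j(D, k) = 2*D (j(D, k) = -2*D*(-1) = 2*D)
((15861 + 7854) + 19551) + j(-178, G) = ((15861 + 7854) + 19551) + 2*(-178) = (23715 + 19551) - 356 = 43266 - 356 = 42910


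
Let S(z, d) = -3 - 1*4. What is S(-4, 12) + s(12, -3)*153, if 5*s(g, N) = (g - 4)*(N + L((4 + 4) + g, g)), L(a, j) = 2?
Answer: -1259/5 ≈ -251.80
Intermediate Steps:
S(z, d) = -7 (S(z, d) = -3 - 4 = -7)
s(g, N) = (-4 + g)*(2 + N)/5 (s(g, N) = ((g - 4)*(N + 2))/5 = ((-4 + g)*(2 + N))/5 = (-4 + g)*(2 + N)/5)
S(-4, 12) + s(12, -3)*153 = -7 + (-8/5 - ⅘*(-3) + (⅖)*12 + (⅕)*(-3)*12)*153 = -7 + (-8/5 + 12/5 + 24/5 - 36/5)*153 = -7 - 8/5*153 = -7 - 1224/5 = -1259/5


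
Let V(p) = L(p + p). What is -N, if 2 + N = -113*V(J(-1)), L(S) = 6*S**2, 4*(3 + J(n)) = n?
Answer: 57295/2 ≈ 28648.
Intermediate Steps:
J(n) = -3 + n/4
V(p) = 24*p**2 (V(p) = 6*(p + p)**2 = 6*(2*p)**2 = 6*(4*p**2) = 24*p**2)
N = -57295/2 (N = -2 - 2712*(-3 + (1/4)*(-1))**2 = -2 - 2712*(-3 - 1/4)**2 = -2 - 2712*(-13/4)**2 = -2 - 2712*169/16 = -2 - 113*507/2 = -2 - 57291/2 = -57295/2 ≈ -28648.)
-N = -1*(-57295/2) = 57295/2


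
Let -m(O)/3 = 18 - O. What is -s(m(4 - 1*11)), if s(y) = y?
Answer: 75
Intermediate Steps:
m(O) = -54 + 3*O (m(O) = -3*(18 - O) = -54 + 3*O)
-s(m(4 - 1*11)) = -(-54 + 3*(4 - 1*11)) = -(-54 + 3*(4 - 11)) = -(-54 + 3*(-7)) = -(-54 - 21) = -1*(-75) = 75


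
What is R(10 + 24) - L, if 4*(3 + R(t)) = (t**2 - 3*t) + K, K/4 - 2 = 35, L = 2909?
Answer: -5223/2 ≈ -2611.5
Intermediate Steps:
K = 148 (K = 8 + 4*35 = 8 + 140 = 148)
R(t) = 34 - 3*t/4 + t**2/4 (R(t) = -3 + ((t**2 - 3*t) + 148)/4 = -3 + (148 + t**2 - 3*t)/4 = -3 + (37 - 3*t/4 + t**2/4) = 34 - 3*t/4 + t**2/4)
R(10 + 24) - L = (34 - 3*(10 + 24)/4 + (10 + 24)**2/4) - 1*2909 = (34 - 3/4*34 + (1/4)*34**2) - 2909 = (34 - 51/2 + (1/4)*1156) - 2909 = (34 - 51/2 + 289) - 2909 = 595/2 - 2909 = -5223/2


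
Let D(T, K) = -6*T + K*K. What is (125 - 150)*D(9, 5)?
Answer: 725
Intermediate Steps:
D(T, K) = K**2 - 6*T (D(T, K) = -6*T + K**2 = K**2 - 6*T)
(125 - 150)*D(9, 5) = (125 - 150)*(5**2 - 6*9) = -25*(25 - 54) = -25*(-29) = 725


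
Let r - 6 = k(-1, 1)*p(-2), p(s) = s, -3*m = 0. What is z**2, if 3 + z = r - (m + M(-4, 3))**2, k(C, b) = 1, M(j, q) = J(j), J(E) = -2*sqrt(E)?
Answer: 289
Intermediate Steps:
M(j, q) = -2*sqrt(j)
m = 0 (m = -1/3*0 = 0)
r = 4 (r = 6 + 1*(-2) = 6 - 2 = 4)
z = 17 (z = -3 + (4 - (0 - 4*I)**2) = -3 + (4 - (-4*I)**2) = -3 + (4 - 1*(-16)) = -3 + (4 + 16) = -3 + 20 = 17)
z**2 = 17**2 = 289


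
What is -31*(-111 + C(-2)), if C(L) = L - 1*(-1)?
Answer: 3472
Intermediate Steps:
C(L) = 1 + L (C(L) = L + 1 = 1 + L)
-31*(-111 + C(-2)) = -31*(-111 + (1 - 2)) = -31*(-111 - 1) = -31*(-112) = 3472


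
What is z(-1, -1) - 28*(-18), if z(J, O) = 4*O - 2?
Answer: 498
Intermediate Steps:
z(J, O) = -2 + 4*O
z(-1, -1) - 28*(-18) = (-2 + 4*(-1)) - 28*(-18) = (-2 - 4) + 504 = -6 + 504 = 498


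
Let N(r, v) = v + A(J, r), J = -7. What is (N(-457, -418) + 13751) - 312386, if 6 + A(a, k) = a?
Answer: -299066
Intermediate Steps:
A(a, k) = -6 + a
N(r, v) = -13 + v (N(r, v) = v + (-6 - 7) = v - 13 = -13 + v)
(N(-457, -418) + 13751) - 312386 = ((-13 - 418) + 13751) - 312386 = (-431 + 13751) - 312386 = 13320 - 312386 = -299066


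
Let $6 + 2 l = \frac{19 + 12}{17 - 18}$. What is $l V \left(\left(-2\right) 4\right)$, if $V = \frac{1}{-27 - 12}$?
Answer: $- \frac{148}{39} \approx -3.7949$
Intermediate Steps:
$l = - \frac{37}{2}$ ($l = -3 + \frac{\left(19 + 12\right) \frac{1}{17 - 18}}{2} = -3 + \frac{31 \frac{1}{-1}}{2} = -3 + \frac{31 \left(-1\right)}{2} = -3 + \frac{1}{2} \left(-31\right) = -3 - \frac{31}{2} = - \frac{37}{2} \approx -18.5$)
$V = - \frac{1}{39}$ ($V = \frac{1}{-39} = - \frac{1}{39} \approx -0.025641$)
$l V \left(\left(-2\right) 4\right) = \left(- \frac{37}{2}\right) \left(- \frac{1}{39}\right) \left(\left(-2\right) 4\right) = \frac{37}{78} \left(-8\right) = - \frac{148}{39}$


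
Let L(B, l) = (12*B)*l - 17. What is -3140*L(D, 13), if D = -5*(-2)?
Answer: -4845020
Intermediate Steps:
D = 10
L(B, l) = -17 + 12*B*l (L(B, l) = 12*B*l - 17 = -17 + 12*B*l)
-3140*L(D, 13) = -3140*(-17 + 12*10*13) = -3140*(-17 + 1560) = -3140*1543 = -4845020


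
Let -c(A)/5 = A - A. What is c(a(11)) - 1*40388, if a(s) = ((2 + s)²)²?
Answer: -40388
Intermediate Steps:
a(s) = (2 + s)⁴
c(A) = 0 (c(A) = -5*(A - A) = -5*0 = 0)
c(a(11)) - 1*40388 = 0 - 1*40388 = 0 - 40388 = -40388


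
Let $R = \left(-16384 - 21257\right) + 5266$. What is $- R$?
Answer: $32375$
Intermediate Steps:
$R = -32375$ ($R = -37641 + 5266 = -32375$)
$- R = \left(-1\right) \left(-32375\right) = 32375$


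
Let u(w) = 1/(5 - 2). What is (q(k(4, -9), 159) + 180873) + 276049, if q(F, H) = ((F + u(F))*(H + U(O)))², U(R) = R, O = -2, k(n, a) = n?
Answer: 8277979/9 ≈ 9.1978e+5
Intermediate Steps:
u(w) = ⅓ (u(w) = 1/3 = ⅓)
q(F, H) = (-2 + H)²*(⅓ + F)² (q(F, H) = ((F + ⅓)*(H - 2))² = ((⅓ + F)*(-2 + H))² = ((-2 + H)*(⅓ + F))² = (-2 + H)²*(⅓ + F)²)
(q(k(4, -9), 159) + 180873) + 276049 = ((1 + 3*4)²*(-2 + 159)²/9 + 180873) + 276049 = ((⅑)*(1 + 12)²*157² + 180873) + 276049 = ((⅑)*13²*24649 + 180873) + 276049 = ((⅑)*169*24649 + 180873) + 276049 = (4165681/9 + 180873) + 276049 = 5793538/9 + 276049 = 8277979/9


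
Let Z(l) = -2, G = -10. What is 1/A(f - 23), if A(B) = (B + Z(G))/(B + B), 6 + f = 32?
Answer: 6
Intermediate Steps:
f = 26 (f = -6 + 32 = 26)
A(B) = (-2 + B)/(2*B) (A(B) = (B - 2)/(B + B) = (-2 + B)/((2*B)) = (-2 + B)*(1/(2*B)) = (-2 + B)/(2*B))
1/A(f - 23) = 1/((-2 + (26 - 23))/(2*(26 - 23))) = 1/((½)*(-2 + 3)/3) = 1/((½)*(⅓)*1) = 1/(⅙) = 6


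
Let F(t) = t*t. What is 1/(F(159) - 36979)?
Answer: -1/11698 ≈ -8.5485e-5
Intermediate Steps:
F(t) = t²
1/(F(159) - 36979) = 1/(159² - 36979) = 1/(25281 - 36979) = 1/(-11698) = -1/11698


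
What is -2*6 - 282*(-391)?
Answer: 110250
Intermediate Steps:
-2*6 - 282*(-391) = -12 + 110262 = 110250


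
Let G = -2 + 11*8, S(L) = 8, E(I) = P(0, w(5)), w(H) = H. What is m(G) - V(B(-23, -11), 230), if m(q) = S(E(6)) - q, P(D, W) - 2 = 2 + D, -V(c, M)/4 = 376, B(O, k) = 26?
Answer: 1426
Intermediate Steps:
V(c, M) = -1504 (V(c, M) = -4*376 = -1504)
P(D, W) = 4 + D (P(D, W) = 2 + (2 + D) = 4 + D)
E(I) = 4 (E(I) = 4 + 0 = 4)
G = 86 (G = -2 + 88 = 86)
m(q) = 8 - q
m(G) - V(B(-23, -11), 230) = (8 - 1*86) - 1*(-1504) = (8 - 86) + 1504 = -78 + 1504 = 1426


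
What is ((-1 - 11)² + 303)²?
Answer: 199809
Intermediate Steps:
((-1 - 11)² + 303)² = ((-12)² + 303)² = (144 + 303)² = 447² = 199809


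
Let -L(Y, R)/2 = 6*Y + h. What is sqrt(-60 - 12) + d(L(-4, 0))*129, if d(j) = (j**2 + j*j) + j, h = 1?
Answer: 551862 + 6*I*sqrt(2) ≈ 5.5186e+5 + 8.4853*I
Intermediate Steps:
L(Y, R) = -2 - 12*Y (L(Y, R) = -2*(6*Y + 1) = -2*(1 + 6*Y) = -2 - 12*Y)
d(j) = j + 2*j**2 (d(j) = (j**2 + j**2) + j = 2*j**2 + j = j + 2*j**2)
sqrt(-60 - 12) + d(L(-4, 0))*129 = sqrt(-60 - 12) + ((-2 - 12*(-4))*(1 + 2*(-2 - 12*(-4))))*129 = sqrt(-72) + ((-2 + 48)*(1 + 2*(-2 + 48)))*129 = 6*I*sqrt(2) + (46*(1 + 2*46))*129 = 6*I*sqrt(2) + (46*(1 + 92))*129 = 6*I*sqrt(2) + (46*93)*129 = 6*I*sqrt(2) + 4278*129 = 6*I*sqrt(2) + 551862 = 551862 + 6*I*sqrt(2)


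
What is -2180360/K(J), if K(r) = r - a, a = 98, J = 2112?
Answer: -1090180/1007 ≈ -1082.6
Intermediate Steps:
K(r) = -98 + r (K(r) = r - 1*98 = r - 98 = -98 + r)
-2180360/K(J) = -2180360/(-98 + 2112) = -2180360/2014 = -2180360*1/2014 = -1090180/1007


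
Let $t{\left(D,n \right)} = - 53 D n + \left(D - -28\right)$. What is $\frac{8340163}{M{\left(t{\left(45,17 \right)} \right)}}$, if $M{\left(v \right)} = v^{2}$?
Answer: $\frac{8340163}{1637982784} \approx 0.0050917$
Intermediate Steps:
$t{\left(D,n \right)} = 28 + D - 53 D n$ ($t{\left(D,n \right)} = - 53 D n + \left(D + 28\right) = - 53 D n + \left(28 + D\right) = 28 + D - 53 D n$)
$\frac{8340163}{M{\left(t{\left(45,17 \right)} \right)}} = \frac{8340163}{\left(28 + 45 - 2385 \cdot 17\right)^{2}} = \frac{8340163}{\left(28 + 45 - 40545\right)^{2}} = \frac{8340163}{\left(-40472\right)^{2}} = \frac{8340163}{1637982784}$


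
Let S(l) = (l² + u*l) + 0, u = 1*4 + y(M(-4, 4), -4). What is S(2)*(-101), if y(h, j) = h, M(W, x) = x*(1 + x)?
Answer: -5252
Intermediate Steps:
u = 24 (u = 1*4 + 4*(1 + 4) = 4 + 4*5 = 4 + 20 = 24)
S(l) = l² + 24*l (S(l) = (l² + 24*l) + 0 = l² + 24*l)
S(2)*(-101) = (2*(24 + 2))*(-101) = (2*26)*(-101) = 52*(-101) = -5252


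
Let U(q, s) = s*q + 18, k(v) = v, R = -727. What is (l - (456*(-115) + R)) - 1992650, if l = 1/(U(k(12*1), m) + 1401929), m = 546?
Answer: -2731759866016/1408499 ≈ -1.9395e+6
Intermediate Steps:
U(q, s) = 18 + q*s (U(q, s) = q*s + 18 = 18 + q*s)
l = 1/1408499 (l = 1/((18 + (12*1)*546) + 1401929) = 1/((18 + 12*546) + 1401929) = 1/((18 + 6552) + 1401929) = 1/(6570 + 1401929) = 1/1408499 ≈ 7.0998e-7)
(l - (456*(-115) + R)) - 1992650 = (1/1408499 - (456*(-115) - 727)) - 1992650 = (1/1408499 - (-52440 - 727)) - 1992650 = (1/1408499 - 1*(-53167)) - 1992650 = (1/1408499 + 53167) - 1992650 = 74885666334/1408499 - 1992650 = -2731759866016/1408499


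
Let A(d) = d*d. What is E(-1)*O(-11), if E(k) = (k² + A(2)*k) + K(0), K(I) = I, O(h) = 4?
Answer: -12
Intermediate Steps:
A(d) = d²
E(k) = k² + 4*k (E(k) = (k² + 2²*k) + 0 = (k² + 4*k) + 0 = k² + 4*k)
E(-1)*O(-11) = -(4 - 1)*4 = -1*3*4 = -3*4 = -12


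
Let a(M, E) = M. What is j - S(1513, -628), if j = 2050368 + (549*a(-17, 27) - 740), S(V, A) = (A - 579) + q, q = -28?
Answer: 2041530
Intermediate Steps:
S(V, A) = -607 + A (S(V, A) = (A - 579) - 28 = (-579 + A) - 28 = -607 + A)
j = 2040295 (j = 2050368 + (549*(-17) - 740) = 2050368 + (-9333 - 740) = 2050368 - 10073 = 2040295)
j - S(1513, -628) = 2040295 - (-607 - 628) = 2040295 - 1*(-1235) = 2040295 + 1235 = 2041530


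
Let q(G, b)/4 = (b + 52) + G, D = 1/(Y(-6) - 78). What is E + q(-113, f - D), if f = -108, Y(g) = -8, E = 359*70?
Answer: 1051524/43 ≈ 24454.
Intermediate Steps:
E = 25130
D = -1/86 (D = 1/(-8 - 78) = 1/(-86) = -1/86 ≈ -0.011628)
q(G, b) = 208 + 4*G + 4*b (q(G, b) = 4*((b + 52) + G) = 4*((52 + b) + G) = 4*(52 + G + b) = 208 + 4*G + 4*b)
E + q(-113, f - D) = 25130 + (208 + 4*(-113) + 4*(-108 - 1*(-1/86))) = 25130 + (208 - 452 + 4*(-108 + 1/86)) = 25130 + (208 - 452 + 4*(-9287/86)) = 25130 + (208 - 452 - 18574/43) = 25130 - 29066/43 = 1051524/43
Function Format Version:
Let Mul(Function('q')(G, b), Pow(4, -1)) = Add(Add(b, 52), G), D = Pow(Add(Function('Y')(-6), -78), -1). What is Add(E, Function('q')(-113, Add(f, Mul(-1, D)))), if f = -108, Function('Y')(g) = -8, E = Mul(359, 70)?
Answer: Rational(1051524, 43) ≈ 24454.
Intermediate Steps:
E = 25130
D = Rational(-1, 86) (D = Pow(Add(-8, -78), -1) = Pow(-86, -1) = Rational(-1, 86) ≈ -0.011628)
Function('q')(G, b) = Add(208, Mul(4, G), Mul(4, b)) (Function('q')(G, b) = Mul(4, Add(Add(b, 52), G)) = Mul(4, Add(Add(52, b), G)) = Mul(4, Add(52, G, b)) = Add(208, Mul(4, G), Mul(4, b)))
Add(E, Function('q')(-113, Add(f, Mul(-1, D)))) = Add(25130, Add(208, Mul(4, -113), Mul(4, Add(-108, Mul(-1, Rational(-1, 86)))))) = Add(25130, Add(208, -452, Mul(4, Add(-108, Rational(1, 86))))) = Add(25130, Add(208, -452, Mul(4, Rational(-9287, 86)))) = Add(25130, Add(208, -452, Rational(-18574, 43))) = Add(25130, Rational(-29066, 43)) = Rational(1051524, 43)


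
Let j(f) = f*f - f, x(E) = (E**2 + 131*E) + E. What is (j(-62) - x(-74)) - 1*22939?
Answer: -14741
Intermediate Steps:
x(E) = E**2 + 132*E
j(f) = f**2 - f
(j(-62) - x(-74)) - 1*22939 = (-62*(-1 - 62) - (-74)*(132 - 74)) - 1*22939 = (-62*(-63) - (-74)*58) - 22939 = (3906 - 1*(-4292)) - 22939 = (3906 + 4292) - 22939 = 8198 - 22939 = -14741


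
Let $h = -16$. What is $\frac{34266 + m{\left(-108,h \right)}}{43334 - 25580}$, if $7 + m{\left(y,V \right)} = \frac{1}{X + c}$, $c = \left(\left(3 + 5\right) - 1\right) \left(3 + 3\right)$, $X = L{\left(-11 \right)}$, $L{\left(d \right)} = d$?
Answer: $\frac{177005}{91729} \approx 1.9297$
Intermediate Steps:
$X = -11$
$c = 42$ ($c = \left(8 - 1\right) 6 = 7 \cdot 6 = 42$)
$m{\left(y,V \right)} = - \frac{216}{31}$ ($m{\left(y,V \right)} = -7 + \frac{1}{-11 + 42} = -7 + \frac{1}{31} = - \frac{216}{31}$)
$\frac{34266 + m{\left(-108,h \right)}}{43334 - 25580} = \frac{34266 - \frac{216}{31}}{43334 - 25580} = \frac{1062030}{31 \cdot 17754} = \frac{1062030}{31} \cdot \frac{1}{17754} = \frac{177005}{91729}$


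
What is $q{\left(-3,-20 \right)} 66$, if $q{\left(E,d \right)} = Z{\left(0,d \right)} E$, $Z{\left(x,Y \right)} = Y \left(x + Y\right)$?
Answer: $-79200$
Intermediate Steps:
$Z{\left(x,Y \right)} = Y \left(Y + x\right)$
$q{\left(E,d \right)} = E d^{2}$ ($q{\left(E,d \right)} = d \left(d + 0\right) E = d d E = d^{2} E = E d^{2}$)
$q{\left(-3,-20 \right)} 66 = - 3 \left(-20\right)^{2} \cdot 66 = \left(-3\right) 400 \cdot 66 = \left(-1200\right) 66 = -79200$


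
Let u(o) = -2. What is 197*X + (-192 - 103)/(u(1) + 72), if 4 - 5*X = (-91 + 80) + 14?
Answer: 2463/70 ≈ 35.186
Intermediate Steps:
X = ⅕ (X = ⅘ - ((-91 + 80) + 14)/5 = ⅘ - (-11 + 14)/5 = ⅘ - ⅕*3 = ⅘ - ⅗ = ⅕ ≈ 0.20000)
197*X + (-192 - 103)/(u(1) + 72) = 197*(⅕) + (-192 - 103)/(-2 + 72) = 197/5 - 295/70 = 197/5 - 295*1/70 = 197/5 - 59/14 = 2463/70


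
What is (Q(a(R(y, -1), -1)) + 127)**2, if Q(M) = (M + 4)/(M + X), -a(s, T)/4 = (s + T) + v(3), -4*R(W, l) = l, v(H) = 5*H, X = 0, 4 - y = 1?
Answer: 53173264/3249 ≈ 16366.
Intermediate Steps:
y = 3 (y = 4 - 1*1 = 4 - 1 = 3)
R(W, l) = -l/4
a(s, T) = -60 - 4*T - 4*s (a(s, T) = -4*((s + T) + 5*3) = -4*((T + s) + 15) = -4*(15 + T + s) = -60 - 4*T - 4*s)
Q(M) = (4 + M)/M (Q(M) = (M + 4)/(M + 0) = (4 + M)/M)
(Q(a(R(y, -1), -1)) + 127)**2 = ((4 + (-60 - 4*(-1) - (-1)*(-1)))/(-60 - 4*(-1) - (-1)*(-1)) + 127)**2 = ((4 + (-60 + 4 - 4*1/4))/(-60 + 4 - 4*1/4) + 127)**2 = ((4 + (-60 + 4 - 1))/(-60 + 4 - 1) + 127)**2 = ((4 - 57)/(-57) + 127)**2 = (-1/57*(-53) + 127)**2 = (53/57 + 127)**2 = (7292/57)**2 = 53173264/3249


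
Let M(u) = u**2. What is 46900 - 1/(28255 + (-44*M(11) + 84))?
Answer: 1079403499/23015 ≈ 46900.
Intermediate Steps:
46900 - 1/(28255 + (-44*M(11) + 84)) = 46900 - 1/(28255 + (-44*11**2 + 84)) = 46900 - 1/(28255 + (-44*121 + 84)) = 46900 - 1/(28255 + (-5324 + 84)) = 46900 - 1/(28255 - 5240) = 46900 - 1/23015 = 1079403499/23015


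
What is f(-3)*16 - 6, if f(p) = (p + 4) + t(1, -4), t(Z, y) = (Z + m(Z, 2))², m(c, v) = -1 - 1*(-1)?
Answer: 26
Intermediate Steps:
m(c, v) = 0 (m(c, v) = -1 + 1 = 0)
t(Z, y) = Z² (t(Z, y) = (Z + 0)² = Z²)
f(p) = 5 + p (f(p) = (p + 4) + 1² = (4 + p) + 1 = 5 + p)
f(-3)*16 - 6 = (5 - 3)*16 - 6 = 2*16 - 6 = 32 - 6 = 26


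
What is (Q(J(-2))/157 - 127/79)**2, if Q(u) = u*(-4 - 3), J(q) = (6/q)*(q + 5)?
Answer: 223861444/153834409 ≈ 1.4552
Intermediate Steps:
J(q) = 6*(5 + q)/q (J(q) = (6/q)*(5 + q) = 6*(5 + q)/q)
Q(u) = -7*u (Q(u) = u*(-7) = -7*u)
(Q(J(-2))/157 - 127/79)**2 = (-7*(6 + 30/(-2))/157 - 127/79)**2 = (-7*(6 + 30*(-1/2))*(1/157) - 127*1/79)**2 = (-7*(6 - 15)*(1/157) - 127/79)**2 = (-7*(-9)*(1/157) - 127/79)**2 = (63*(1/157) - 127/79)**2 = (63/157 - 127/79)**2 = (-14962/12403)**2 = 223861444/153834409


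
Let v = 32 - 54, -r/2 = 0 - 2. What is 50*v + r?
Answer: -1096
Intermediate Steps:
r = 4 (r = -2*(0 - 2) = -2*(-2) = 4)
v = -22
50*v + r = 50*(-22) + 4 = -1100 + 4 = -1096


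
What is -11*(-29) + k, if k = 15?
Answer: 334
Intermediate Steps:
-11*(-29) + k = -11*(-29) + 15 = 319 + 15 = 334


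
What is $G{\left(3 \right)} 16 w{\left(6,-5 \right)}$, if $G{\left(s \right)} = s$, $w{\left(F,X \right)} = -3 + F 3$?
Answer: $720$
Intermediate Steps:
$w{\left(F,X \right)} = -3 + 3 F$
$G{\left(3 \right)} 16 w{\left(6,-5 \right)} = 3 \cdot 16 \left(-3 + 3 \cdot 6\right) = 48 \left(-3 + 18\right) = 48 \cdot 15 = 720$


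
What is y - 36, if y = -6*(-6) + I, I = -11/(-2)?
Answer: 11/2 ≈ 5.5000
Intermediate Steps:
I = 11/2 (I = -11*(-½) = 11/2 ≈ 5.5000)
y = 83/2 (y = -6*(-6) + 11/2 = 36 + 11/2 = 83/2 ≈ 41.500)
y - 36 = 83/2 - 36 = 11/2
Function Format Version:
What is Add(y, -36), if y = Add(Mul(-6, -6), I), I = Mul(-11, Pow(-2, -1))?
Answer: Rational(11, 2) ≈ 5.5000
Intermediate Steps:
I = Rational(11, 2) (I = Mul(-11, Rational(-1, 2)) = Rational(11, 2) ≈ 5.5000)
y = Rational(83, 2) (y = Add(Mul(-6, -6), Rational(11, 2)) = Add(36, Rational(11, 2)) = Rational(83, 2) ≈ 41.500)
Add(y, -36) = Add(Rational(83, 2), -36) = Rational(11, 2)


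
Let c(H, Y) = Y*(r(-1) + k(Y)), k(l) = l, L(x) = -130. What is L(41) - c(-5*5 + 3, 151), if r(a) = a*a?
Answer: -23082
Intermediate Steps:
r(a) = a²
c(H, Y) = Y*(1 + Y) (c(H, Y) = Y*((-1)² + Y) = Y*(1 + Y))
L(41) - c(-5*5 + 3, 151) = -130 - 151*(1 + 151) = -130 - 151*152 = -130 - 1*22952 = -130 - 22952 = -23082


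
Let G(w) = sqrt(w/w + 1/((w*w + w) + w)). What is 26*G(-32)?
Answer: 403*sqrt(15)/60 ≈ 26.014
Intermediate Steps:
G(w) = sqrt(1 + 1/(w**2 + 2*w)) (G(w) = sqrt(1 + 1/((w**2 + w) + w)) = sqrt(1 + 1/((w + w**2) + w)) = sqrt(1 + 1/(w**2 + 2*w)))
26*G(-32) = 26*sqrt((1 + (-32)**2 + 2*(-32))/((-32)*(2 - 32))) = 26*sqrt(-1/32*(1 + 1024 - 64)/(-30)) = 26*sqrt(-1/32*(-1/30)*961) = 26*sqrt(961/960) = 26*(31*sqrt(15)/120) = 403*sqrt(15)/60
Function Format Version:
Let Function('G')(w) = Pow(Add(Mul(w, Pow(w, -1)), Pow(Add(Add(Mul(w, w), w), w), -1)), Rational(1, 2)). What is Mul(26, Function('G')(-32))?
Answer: Mul(Rational(403, 60), Pow(15, Rational(1, 2))) ≈ 26.014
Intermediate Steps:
Function('G')(w) = Pow(Add(1, Pow(Add(Pow(w, 2), Mul(2, w)), -1)), Rational(1, 2)) (Function('G')(w) = Pow(Add(1, Pow(Add(Add(Pow(w, 2), w), w), -1)), Rational(1, 2)) = Pow(Add(1, Pow(Add(Add(w, Pow(w, 2)), w), -1)), Rational(1, 2)) = Pow(Add(1, Pow(Add(Pow(w, 2), Mul(2, w)), -1)), Rational(1, 2)))
Mul(26, Function('G')(-32)) = Mul(26, Pow(Mul(Pow(-32, -1), Pow(Add(2, -32), -1), Add(1, Pow(-32, 2), Mul(2, -32))), Rational(1, 2))) = Mul(26, Pow(Mul(Rational(-1, 32), Pow(-30, -1), Add(1, 1024, -64)), Rational(1, 2))) = Mul(26, Pow(Mul(Rational(-1, 32), Rational(-1, 30), 961), Rational(1, 2))) = Mul(26, Pow(Rational(961, 960), Rational(1, 2))) = Mul(26, Mul(Rational(31, 120), Pow(15, Rational(1, 2)))) = Mul(Rational(403, 60), Pow(15, Rational(1, 2)))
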